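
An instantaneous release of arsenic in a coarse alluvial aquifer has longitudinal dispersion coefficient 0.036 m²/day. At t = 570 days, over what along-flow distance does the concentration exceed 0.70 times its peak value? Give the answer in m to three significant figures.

The plume is Gaussian with σ = √(2Dt) = √(2 × 0.036 × 570) = 6.406 m.
C/C_peak = exp(−Δx²/(2σ²)) = 0.70 ⇒ Δx = σ·√(−2 ln 0.70) = 6.406 × 0.8446 = 5.411 m.
Width = 2Δx = 10.8 m.

10.8 m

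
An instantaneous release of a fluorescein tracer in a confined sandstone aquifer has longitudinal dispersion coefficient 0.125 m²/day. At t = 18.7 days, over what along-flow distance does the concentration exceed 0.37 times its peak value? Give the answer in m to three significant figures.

6.10 m

The plume is Gaussian with σ = √(2Dt) = √(2 × 0.125 × 18.7) = 2.162 m.
C/C_peak = exp(−Δx²/(2σ²)) = 0.37 ⇒ Δx = σ·√(−2 ln 0.37) = 2.162 × 1.410 = 3.048 m.
Width = 2Δx = 6.10 m.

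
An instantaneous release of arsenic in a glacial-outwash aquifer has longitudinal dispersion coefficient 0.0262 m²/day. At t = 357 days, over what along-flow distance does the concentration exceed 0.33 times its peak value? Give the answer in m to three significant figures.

The plume is Gaussian with σ = √(2Dt) = √(2 × 0.0262 × 357) = 4.325 m.
C/C_peak = exp(−Δx²/(2σ²)) = 0.33 ⇒ Δx = σ·√(−2 ln 0.33) = 4.325 × 1.489 = 6.440 m.
Width = 2Δx = 12.9 m.

12.9 m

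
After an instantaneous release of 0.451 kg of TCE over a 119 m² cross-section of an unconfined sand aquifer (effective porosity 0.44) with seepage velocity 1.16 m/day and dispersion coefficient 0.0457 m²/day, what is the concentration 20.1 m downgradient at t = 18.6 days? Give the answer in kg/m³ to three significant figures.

0.00139 kg/m³

For an instantaneous plane source, C(x,t) = M/(n_e·A·√(4πDt)) · exp(−(x−vt)²/(4Dt)), with n_e·A the pore (flow) area.
Plume center vt = 1.16 × 18.6 = 21.576 m, so the well at 20.1 m is 1.476 m upgradient of the peak.
√(4πDt) = 3.268 m, giving peak height M/(n_e·A·√(4πDt)) = 0.451/(0.44 × 119 × 3.268) = 0.002636 kg/m³.
(x−vt)²/(4Dt) = (-1.476)²/(4 × 0.0457 × 18.6) = 0.6407; exp(−0.6407) = 0.5269.
C = 0.002636 × 0.5269 = 0.00139 kg/m³.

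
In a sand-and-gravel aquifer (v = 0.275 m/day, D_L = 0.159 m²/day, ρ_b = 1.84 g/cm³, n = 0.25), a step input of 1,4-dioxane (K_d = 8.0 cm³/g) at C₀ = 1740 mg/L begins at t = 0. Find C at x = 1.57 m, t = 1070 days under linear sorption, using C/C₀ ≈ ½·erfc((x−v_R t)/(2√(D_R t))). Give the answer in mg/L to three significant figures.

Retardation factor R = 1 + ρ_b·K_d/n = 1 + 1.84 × 8.0/0.25 = 59.88.
Sorption retards both mechanisms: v_R = v/R = 0.004593 m/day, D_R = D/R = 0.002655 m²/day.
v_R·t = 0.004593 × 1070 = 4.91451 m; 2√(D_R t) = 3.371 m; argument = (1.57 − 4.91451)/3.371 = -0.9921.
C = C₀ × ½·erfc(-0.9921) = 1740 × 0.9197 = 1600 mg/L.

1600 mg/L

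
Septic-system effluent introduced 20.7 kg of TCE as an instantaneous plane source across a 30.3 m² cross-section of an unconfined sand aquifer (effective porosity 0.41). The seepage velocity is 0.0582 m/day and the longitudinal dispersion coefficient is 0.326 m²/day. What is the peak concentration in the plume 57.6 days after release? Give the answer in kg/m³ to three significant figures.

0.108 kg/m³

The peak of an instantaneous 1D plume sits at x = vt; there the Gaussian factor is 1 and C_max = M/(n_e·A·√(4πDt)), where n_e·A is the pore area the mass is dissolved in.
√(4πDt) = √(4π × 0.326 × 57.6) = 15.36 m, so C_max = 20.7/(0.41 × 30.3 × 15.36) = 0.108 kg/m³.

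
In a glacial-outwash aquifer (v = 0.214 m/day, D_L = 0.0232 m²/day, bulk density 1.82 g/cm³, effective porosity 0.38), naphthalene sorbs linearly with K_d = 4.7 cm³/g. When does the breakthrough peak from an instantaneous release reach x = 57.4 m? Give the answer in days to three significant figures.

Retardation factor R = 1 + ρ_b·K_d/n = 1 + 1.82 × 4.7/0.38 = 23.51.
Sorption retards both mechanisms: v_R = v/R = 0.009103 m/day, D_R = D/R = 0.0009868 m²/day.
Peak time from v_R²t² + 2D_R t − x² = 0: t = (√(D_R² + v_R²x²) − D_R)/v_R².
√(D_R² + v_R²x²) = √(0.0009868² + 0.009103² × 57.4²) = 0.5225; v_R² = 8.286e-05.
t = (0.5225 − 0.0009868)/8.286e-05 = 6290 days.

6290 days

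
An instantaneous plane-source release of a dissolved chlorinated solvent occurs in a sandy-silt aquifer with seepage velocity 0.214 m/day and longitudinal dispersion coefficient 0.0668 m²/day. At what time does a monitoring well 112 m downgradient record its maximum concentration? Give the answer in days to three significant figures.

For the 1D instantaneous-source solution, setting ∂C/∂t = 0 at fixed x gives v²t² + 2Dt − x² = 0, so t = (√(D² + v²x²) − D)/v².
√(D² + v²x²) = √(0.0668² + 0.214² × 112²) = 23.97; v² = 0.045796.
t = (23.97 − 0.0668)/0.045796 = 522 days (vs. the pure-advection estimate x/v = 523 d).

522 days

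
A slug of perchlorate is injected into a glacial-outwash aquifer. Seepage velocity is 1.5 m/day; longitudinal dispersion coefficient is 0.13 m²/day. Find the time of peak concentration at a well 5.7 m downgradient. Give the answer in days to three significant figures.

3.74 days

For the 1D instantaneous-source solution, setting ∂C/∂t = 0 at fixed x gives v²t² + 2Dt − x² = 0, so t = (√(D² + v²x²) − D)/v².
√(D² + v²x²) = √(0.13² + 1.5² × 5.7²) = 8.551; v² = 2.25.
t = (8.551 − 0.13)/2.25 = 3.74 days (vs. the pure-advection estimate x/v = 3.80 d).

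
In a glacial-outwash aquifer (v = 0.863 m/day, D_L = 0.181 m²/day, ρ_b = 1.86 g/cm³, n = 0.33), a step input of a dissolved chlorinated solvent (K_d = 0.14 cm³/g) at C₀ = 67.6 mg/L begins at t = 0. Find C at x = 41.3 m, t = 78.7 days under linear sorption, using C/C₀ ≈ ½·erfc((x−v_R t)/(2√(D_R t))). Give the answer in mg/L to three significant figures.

13.6 mg/L

Retardation factor R = 1 + ρ_b·K_d/n = 1 + 1.86 × 0.14/0.33 = 1.789.
Sorption retards both mechanisms: v_R = v/R = 0.4824 m/day, D_R = D/R = 0.1012 m²/day.
v_R·t = 0.4824 × 78.7 = 37.96488 m; 2√(D_R t) = 5.644 m; argument = (41.3 − 37.96488)/5.644 = 0.5909.
C = C₀ × ½·erfc(0.5909) = 67.6 × 0.2017 = 13.6 mg/L.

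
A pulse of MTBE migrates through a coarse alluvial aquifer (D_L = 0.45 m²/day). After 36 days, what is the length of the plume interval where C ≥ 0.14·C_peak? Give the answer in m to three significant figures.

The plume is Gaussian with σ = √(2Dt) = √(2 × 0.45 × 36) = 5.692 m.
C/C_peak = exp(−Δx²/(2σ²)) = 0.14 ⇒ Δx = σ·√(−2 ln 0.14) = 5.692 × 1.983 = 11.29 m.
Width = 2Δx = 22.6 m.

22.6 m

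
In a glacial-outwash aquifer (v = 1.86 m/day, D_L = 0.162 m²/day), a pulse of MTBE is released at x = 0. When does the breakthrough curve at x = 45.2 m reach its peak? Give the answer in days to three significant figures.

For the 1D instantaneous-source solution, setting ∂C/∂t = 0 at fixed x gives v²t² + 2Dt − x² = 0, so t = (√(D² + v²x²) − D)/v².
√(D² + v²x²) = √(0.162² + 1.86² × 45.2²) = 84.07; v² = 3.4596.
t = (84.07 − 0.162)/3.4596 = 24.3 days (vs. the pure-advection estimate x/v = 24.3 d).

24.3 days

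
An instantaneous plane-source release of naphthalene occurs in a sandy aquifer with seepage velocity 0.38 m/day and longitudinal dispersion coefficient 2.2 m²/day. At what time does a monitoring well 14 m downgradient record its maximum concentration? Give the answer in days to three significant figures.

For the 1D instantaneous-source solution, setting ∂C/∂t = 0 at fixed x gives v²t² + 2Dt − x² = 0, so t = (√(D² + v²x²) − D)/v².
√(D² + v²x²) = √(2.2² + 0.38² × 14²) = 5.757; v² = 0.1444.
t = (5.757 − 2.2)/0.1444 = 24.6 days (vs. the pure-advection estimate x/v = 36.8 d).

24.6 days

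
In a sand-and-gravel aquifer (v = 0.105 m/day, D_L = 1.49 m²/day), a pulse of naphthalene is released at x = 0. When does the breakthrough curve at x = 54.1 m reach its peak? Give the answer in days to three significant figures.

398 days

For the 1D instantaneous-source solution, setting ∂C/∂t = 0 at fixed x gives v²t² + 2Dt − x² = 0, so t = (√(D² + v²x²) − D)/v².
√(D² + v²x²) = √(1.49² + 0.105² × 54.1²) = 5.873; v² = 0.011025.
t = (5.873 − 1.49)/0.011025 = 398 days (vs. the pure-advection estimate x/v = 515 d).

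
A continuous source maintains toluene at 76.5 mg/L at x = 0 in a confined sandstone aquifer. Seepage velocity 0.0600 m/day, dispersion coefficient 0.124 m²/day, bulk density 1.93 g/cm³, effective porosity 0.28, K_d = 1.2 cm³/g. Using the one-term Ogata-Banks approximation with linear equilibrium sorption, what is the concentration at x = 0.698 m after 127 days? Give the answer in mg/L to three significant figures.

Retardation factor R = 1 + ρ_b·K_d/n = 1 + 1.93 × 1.2/0.28 = 9.271.
Sorption retards both mechanisms: v_R = v/R = 0.006472 m/day, D_R = D/R = 0.01338 m²/day.
v_R·t = 0.006472 × 127 = 0.821944 m; 2√(D_R t) = 2.607 m; argument = (0.698 − 0.821944)/2.607 = -0.04754.
C = C₀ × ½·erfc(-0.04754) = 76.5 × 0.5268 = 40.3 mg/L.

40.3 mg/L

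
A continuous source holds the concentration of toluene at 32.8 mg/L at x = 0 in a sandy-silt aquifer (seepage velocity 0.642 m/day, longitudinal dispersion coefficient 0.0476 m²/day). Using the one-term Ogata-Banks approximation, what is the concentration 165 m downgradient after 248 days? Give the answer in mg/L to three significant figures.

For a continuous step input, C/C₀ ≈ ½·erfc((x−vt)/(2√(Dt))).
vt = 0.642 × 248 = 159.216 m and 2√(Dt) = 2√(0.0476 × 248) = 6.872 m.
Argument (x−vt)/(2√(Dt)) = (165 − 159.216)/6.872 = 0.8417; ½·erfc(0.8417) = 0.1170.
C = 32.8 × 0.1170 = 3.84 mg/L.

3.84 mg/L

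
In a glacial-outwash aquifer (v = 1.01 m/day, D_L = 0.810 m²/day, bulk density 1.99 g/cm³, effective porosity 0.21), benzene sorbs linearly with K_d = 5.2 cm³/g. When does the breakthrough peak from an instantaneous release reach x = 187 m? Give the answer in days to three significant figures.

Retardation factor R = 1 + ρ_b·K_d/n = 1 + 1.99 × 5.2/0.21 = 50.28.
Sorption retards both mechanisms: v_R = v/R = 0.02009 m/day, D_R = D/R = 0.01611 m²/day.
Peak time from v_R²t² + 2D_R t − x² = 0: t = (√(D_R² + v_R²x²) − D_R)/v_R².
√(D_R² + v_R²x²) = √(0.01611² + 0.02009² × 187²) = 3.757; v_R² = 0.0004036.
t = (3.757 − 0.01611)/0.0004036 = 9270 days.

9270 days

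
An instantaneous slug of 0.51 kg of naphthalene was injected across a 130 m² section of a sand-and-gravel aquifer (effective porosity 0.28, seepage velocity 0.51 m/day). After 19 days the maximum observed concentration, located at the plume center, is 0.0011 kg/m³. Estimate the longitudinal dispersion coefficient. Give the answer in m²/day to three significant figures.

0.679 m²/day

At the plume center C_max = M/(n_e·A·√(4πDt)), so D = M²/(4πt·(n_e·A·C_max)²).
n_e·A·C_max = 0.28 × 130 × 0.0011 = 0.04004 kg/m.
D = 0.51²/(4π × 19 × 0.04004²) = 0.679 m²/day.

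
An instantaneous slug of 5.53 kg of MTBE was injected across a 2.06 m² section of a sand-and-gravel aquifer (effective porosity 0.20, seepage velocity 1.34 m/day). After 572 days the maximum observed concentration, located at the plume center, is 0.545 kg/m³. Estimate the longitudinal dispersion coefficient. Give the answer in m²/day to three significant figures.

0.0844 m²/day

At the plume center C_max = M/(n_e·A·√(4πDt)), so D = M²/(4πt·(n_e·A·C_max)²).
n_e·A·C_max = 0.20 × 2.06 × 0.545 = 0.2245 kg/m.
D = 5.53²/(4π × 572 × 0.2245²) = 0.0844 m²/day.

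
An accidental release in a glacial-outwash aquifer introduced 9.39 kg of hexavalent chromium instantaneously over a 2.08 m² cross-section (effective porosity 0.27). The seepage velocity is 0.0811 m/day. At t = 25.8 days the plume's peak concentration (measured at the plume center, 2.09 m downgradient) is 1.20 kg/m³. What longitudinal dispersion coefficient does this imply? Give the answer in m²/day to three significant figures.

At the plume center C_max = M/(n_e·A·√(4πDt)), so D = M²/(4πt·(n_e·A·C_max)²).
n_e·A·C_max = 0.27 × 2.08 × 1.20 = 0.6739 kg/m.
D = 9.39²/(4π × 25.8 × 0.6739²) = 0.599 m²/day.

0.599 m²/day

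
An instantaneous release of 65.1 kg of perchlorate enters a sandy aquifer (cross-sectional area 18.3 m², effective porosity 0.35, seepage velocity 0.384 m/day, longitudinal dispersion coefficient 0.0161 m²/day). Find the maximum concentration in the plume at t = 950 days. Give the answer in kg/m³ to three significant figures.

The peak of an instantaneous 1D plume sits at x = vt; there the Gaussian factor is 1 and C_max = M/(n_e·A·√(4πDt)), where n_e·A is the pore area the mass is dissolved in.
√(4πDt) = √(4π × 0.0161 × 950) = 13.86 m, so C_max = 65.1/(0.35 × 18.3 × 13.86) = 0.733 kg/m³.

0.733 kg/m³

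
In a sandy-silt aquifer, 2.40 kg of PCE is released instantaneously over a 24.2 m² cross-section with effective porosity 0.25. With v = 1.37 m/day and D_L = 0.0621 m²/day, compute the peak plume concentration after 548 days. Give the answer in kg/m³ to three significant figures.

0.0192 kg/m³

The peak of an instantaneous 1D plume sits at x = vt; there the Gaussian factor is 1 and C_max = M/(n_e·A·√(4πDt)), where n_e·A is the pore area the mass is dissolved in.
√(4πDt) = √(4π × 0.0621 × 548) = 20.68 m, so C_max = 2.40/(0.25 × 24.2 × 20.68) = 0.0192 kg/m³.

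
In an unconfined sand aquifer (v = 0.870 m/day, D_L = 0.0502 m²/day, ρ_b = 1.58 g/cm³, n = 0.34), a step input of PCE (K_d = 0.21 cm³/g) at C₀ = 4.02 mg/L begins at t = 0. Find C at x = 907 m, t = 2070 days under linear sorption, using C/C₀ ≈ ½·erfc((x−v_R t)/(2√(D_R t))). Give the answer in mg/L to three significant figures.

Retardation factor R = 1 + ρ_b·K_d/n = 1 + 1.58 × 0.21/0.34 = 1.976.
Sorption retards both mechanisms: v_R = v/R = 0.4403 m/day, D_R = D/R = 0.02540 m²/day.
v_R·t = 0.4403 × 2070 = 911.421 m; 2√(D_R t) = 14.50 m; argument = (907 − 911.421)/14.50 = -0.3049.
C = C₀ × ½·erfc(-0.3049) = 4.02 × 0.6668 = 2.68 mg/L.

2.68 mg/L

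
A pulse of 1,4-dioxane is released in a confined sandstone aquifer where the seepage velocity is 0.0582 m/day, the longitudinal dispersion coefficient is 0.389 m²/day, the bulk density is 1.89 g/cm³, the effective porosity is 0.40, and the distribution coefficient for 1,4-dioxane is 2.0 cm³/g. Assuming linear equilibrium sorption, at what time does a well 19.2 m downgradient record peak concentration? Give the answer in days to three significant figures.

2450 days

Retardation factor R = 1 + ρ_b·K_d/n = 1 + 1.89 × 2.0/0.40 = 10.45.
Sorption retards both mechanisms: v_R = v/R = 0.005569 m/day, D_R = D/R = 0.03722 m²/day.
Peak time from v_R²t² + 2D_R t − x² = 0: t = (√(D_R² + v_R²x²) − D_R)/v_R².
√(D_R² + v_R²x²) = √(0.03722² + 0.005569² × 19.2²) = 0.1132; v_R² = 3.101e-05.
t = (0.1132 − 0.03722)/3.101e-05 = 2450 days.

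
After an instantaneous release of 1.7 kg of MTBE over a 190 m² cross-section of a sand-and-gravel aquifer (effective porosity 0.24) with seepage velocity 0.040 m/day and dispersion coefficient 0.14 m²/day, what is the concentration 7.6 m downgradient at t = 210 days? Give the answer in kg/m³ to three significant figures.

For an instantaneous plane source, C(x,t) = M/(n_e·A·√(4πDt)) · exp(−(x−vt)²/(4Dt)), with n_e·A the pore (flow) area.
Plume center vt = 0.040 × 210 = 8.4 m, so the well at 7.6 m is 0.8 m upgradient of the peak.
√(4πDt) = 19.22 m, giving peak height M/(n_e·A·√(4πDt)) = 1.7/(0.24 × 190 × 19.22) = 0.001940 kg/m³.
(x−vt)²/(4Dt) = (-0.8)²/(4 × 0.14 × 210) = 0.005442; exp(−0.005442) = 0.9946.
C = 0.001940 × 0.9946 = 0.00193 kg/m³.

0.00193 kg/m³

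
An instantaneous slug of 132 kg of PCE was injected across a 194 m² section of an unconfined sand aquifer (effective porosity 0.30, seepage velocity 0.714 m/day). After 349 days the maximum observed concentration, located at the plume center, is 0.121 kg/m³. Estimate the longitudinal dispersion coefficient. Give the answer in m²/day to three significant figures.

0.0801 m²/day

At the plume center C_max = M/(n_e·A·√(4πDt)), so D = M²/(4πt·(n_e·A·C_max)²).
n_e·A·C_max = 0.30 × 194 × 0.121 = 7.042 kg/m.
D = 132²/(4π × 349 × 7.042²) = 0.0801 m²/day.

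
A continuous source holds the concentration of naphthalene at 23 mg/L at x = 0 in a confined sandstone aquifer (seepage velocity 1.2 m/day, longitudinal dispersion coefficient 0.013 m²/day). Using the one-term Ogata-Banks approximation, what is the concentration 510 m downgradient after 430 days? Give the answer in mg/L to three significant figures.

22.2 mg/L

For a continuous step input, C/C₀ ≈ ½·erfc((x−vt)/(2√(Dt))).
vt = 1.2 × 430 = 516 m and 2√(Dt) = 2√(0.013 × 430) = 4.729 m.
Argument (x−vt)/(2√(Dt)) = (510 − 516)/4.729 = -1.269; ½·erfc(-1.269) = 0.9636.
C = 23 × 0.9636 = 22.2 mg/L.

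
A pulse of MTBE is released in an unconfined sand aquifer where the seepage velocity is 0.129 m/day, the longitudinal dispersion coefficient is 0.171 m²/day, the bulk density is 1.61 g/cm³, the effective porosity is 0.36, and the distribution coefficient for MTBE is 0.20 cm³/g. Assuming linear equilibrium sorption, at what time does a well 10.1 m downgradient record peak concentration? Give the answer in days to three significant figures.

130 days

Retardation factor R = 1 + ρ_b·K_d/n = 1 + 1.61 × 0.20/0.36 = 1.894.
Sorption retards both mechanisms: v_R = v/R = 0.06811 m/day, D_R = D/R = 0.09029 m²/day.
Peak time from v_R²t² + 2D_R t − x² = 0: t = (√(D_R² + v_R²x²) − D_R)/v_R².
√(D_R² + v_R²x²) = √(0.09029² + 0.06811² × 10.1²) = 0.6938; v_R² = 0.004639.
t = (0.6938 − 0.09029)/0.004639 = 130 days.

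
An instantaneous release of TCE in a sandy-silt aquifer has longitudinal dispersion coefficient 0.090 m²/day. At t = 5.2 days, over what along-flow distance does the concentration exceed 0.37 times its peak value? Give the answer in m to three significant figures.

The plume is Gaussian with σ = √(2Dt) = √(2 × 0.090 × 5.2) = 0.9675 m.
C/C_peak = exp(−Δx²/(2σ²)) = 0.37 ⇒ Δx = σ·√(−2 ln 0.37) = 0.9675 × 1.410 = 1.364 m.
Width = 2Δx = 2.73 m.

2.73 m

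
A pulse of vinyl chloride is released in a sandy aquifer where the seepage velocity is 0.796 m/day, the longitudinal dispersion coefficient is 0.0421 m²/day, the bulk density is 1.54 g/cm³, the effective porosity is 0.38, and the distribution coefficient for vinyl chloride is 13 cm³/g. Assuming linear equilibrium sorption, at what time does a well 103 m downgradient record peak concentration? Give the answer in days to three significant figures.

6940 days

Retardation factor R = 1 + ρ_b·K_d/n = 1 + 1.54 × 13/0.38 = 53.68.
Sorption retards both mechanisms: v_R = v/R = 0.01483 m/day, D_R = D/R = 0.0007843 m²/day.
Peak time from v_R²t² + 2D_R t − x² = 0: t = (√(D_R² + v_R²x²) − D_R)/v_R².
√(D_R² + v_R²x²) = √(0.0007843² + 0.01483² × 103²) = 1.527; v_R² = 0.0002199.
t = (1.527 − 0.0007843)/0.0002199 = 6940 days.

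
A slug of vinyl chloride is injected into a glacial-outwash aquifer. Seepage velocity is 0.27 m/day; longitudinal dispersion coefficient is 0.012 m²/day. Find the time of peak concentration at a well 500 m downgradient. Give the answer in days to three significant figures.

1850 days

For the 1D instantaneous-source solution, setting ∂C/∂t = 0 at fixed x gives v²t² + 2Dt − x² = 0, so t = (√(D² + v²x²) − D)/v².
√(D² + v²x²) = √(0.012² + 0.27² × 500²) = 135.0; v² = 0.0729.
t = (135.0 − 0.012)/0.0729 = 1850 days (vs. the pure-advection estimate x/v = 1850 d).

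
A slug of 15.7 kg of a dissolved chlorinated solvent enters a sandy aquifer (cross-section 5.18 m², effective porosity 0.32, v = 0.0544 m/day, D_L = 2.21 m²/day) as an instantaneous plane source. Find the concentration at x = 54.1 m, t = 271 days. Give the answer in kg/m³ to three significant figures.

For an instantaneous plane source, C(x,t) = M/(n_e·A·√(4πDt)) · exp(−(x−vt)²/(4Dt)), with n_e·A the pore (flow) area.
Plume center vt = 0.0544 × 271 = 14.7424 m, so the well at 54.1 m is 39.3576 m downgradient of the peak.
√(4πDt) = 86.75 m, giving peak height M/(n_e·A·√(4πDt)) = 15.7/(0.32 × 5.18 × 86.75) = 0.1092 kg/m³.
(x−vt)²/(4Dt) = (39.3576)²/(4 × 2.21 × 271) = 0.6466; exp(−0.6466) = 0.5238.
C = 0.1092 × 0.5238 = 0.0572 kg/m³.

0.0572 kg/m³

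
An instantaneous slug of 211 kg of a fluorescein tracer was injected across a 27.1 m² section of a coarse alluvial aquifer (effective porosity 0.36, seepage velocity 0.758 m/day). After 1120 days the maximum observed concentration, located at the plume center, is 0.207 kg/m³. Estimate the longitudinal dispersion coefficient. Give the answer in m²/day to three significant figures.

0.776 m²/day

At the plume center C_max = M/(n_e·A·√(4πDt)), so D = M²/(4πt·(n_e·A·C_max)²).
n_e·A·C_max = 0.36 × 27.1 × 0.207 = 2.019 kg/m.
D = 211²/(4π × 1120 × 2.019²) = 0.776 m²/day.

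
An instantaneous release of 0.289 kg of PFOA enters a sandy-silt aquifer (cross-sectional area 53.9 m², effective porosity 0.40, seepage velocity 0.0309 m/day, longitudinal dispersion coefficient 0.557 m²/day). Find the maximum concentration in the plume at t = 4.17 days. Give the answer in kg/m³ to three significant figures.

0.00248 kg/m³

The peak of an instantaneous 1D plume sits at x = vt; there the Gaussian factor is 1 and C_max = M/(n_e·A·√(4πDt)), where n_e·A is the pore area the mass is dissolved in.
√(4πDt) = √(4π × 0.557 × 4.17) = 5.403 m, so C_max = 0.289/(0.40 × 53.9 × 5.403) = 0.00248 kg/m³.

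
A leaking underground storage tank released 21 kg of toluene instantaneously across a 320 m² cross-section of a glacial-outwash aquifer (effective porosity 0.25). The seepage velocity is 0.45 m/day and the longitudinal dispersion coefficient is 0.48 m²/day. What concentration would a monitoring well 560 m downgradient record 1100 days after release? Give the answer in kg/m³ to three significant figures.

For an instantaneous plane source, C(x,t) = M/(n_e·A·√(4πDt)) · exp(−(x−vt)²/(4Dt)), with n_e·A the pore (flow) area.
Plume center vt = 0.45 × 1100 = 495 m, so the well at 560 m is 65 m downgradient of the peak.
√(4πDt) = 81.46 m, giving peak height M/(n_e·A·√(4πDt)) = 21/(0.25 × 320 × 81.46) = 0.003222 kg/m³.
(x−vt)²/(4Dt) = (65)²/(4 × 0.48 × 1100) = 2.000; exp(−2.000) = 0.1353.
C = 0.003222 × 0.1353 = 0.000436 kg/m³.

0.000436 kg/m³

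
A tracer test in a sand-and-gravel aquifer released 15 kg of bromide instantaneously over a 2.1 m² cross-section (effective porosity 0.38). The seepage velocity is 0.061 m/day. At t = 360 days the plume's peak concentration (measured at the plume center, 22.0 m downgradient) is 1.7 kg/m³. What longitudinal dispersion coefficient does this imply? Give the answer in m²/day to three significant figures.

At the plume center C_max = M/(n_e·A·√(4πDt)), so D = M²/(4πt·(n_e·A·C_max)²).
n_e·A·C_max = 0.38 × 2.1 × 1.7 = 1.357 kg/m.
D = 15²/(4π × 360 × 1.357²) = 0.0270 m²/day.

0.0270 m²/day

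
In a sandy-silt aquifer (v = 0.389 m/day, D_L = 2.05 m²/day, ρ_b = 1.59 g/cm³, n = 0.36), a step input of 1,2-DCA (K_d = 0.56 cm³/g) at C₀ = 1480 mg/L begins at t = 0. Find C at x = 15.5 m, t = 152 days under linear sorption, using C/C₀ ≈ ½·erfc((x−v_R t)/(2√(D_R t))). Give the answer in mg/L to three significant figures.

Retardation factor R = 1 + ρ_b·K_d/n = 1 + 1.59 × 0.56/0.36 = 3.473.
Sorption retards both mechanisms: v_R = v/R = 0.1120 m/day, D_R = D/R = 0.5903 m²/day.
v_R·t = 0.1120 × 152 = 17.024 m; 2√(D_R t) = 18.94 m; argument = (15.5 − 17.024)/18.94 = -0.08046.
C = C₀ × ½·erfc(-0.08046) = 1480 × 0.5453 = 807 mg/L.

807 mg/L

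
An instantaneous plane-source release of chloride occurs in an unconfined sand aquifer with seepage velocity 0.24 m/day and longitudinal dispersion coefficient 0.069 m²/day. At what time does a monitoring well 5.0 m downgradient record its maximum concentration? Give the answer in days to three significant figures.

For the 1D instantaneous-source solution, setting ∂C/∂t = 0 at fixed x gives v²t² + 2Dt − x² = 0, so t = (√(D² + v²x²) − D)/v².
√(D² + v²x²) = √(0.069² + 0.24² × 5.0²) = 1.202; v² = 0.0576.
t = (1.202 − 0.069)/0.0576 = 19.7 days (vs. the pure-advection estimate x/v = 20.8 d).

19.7 days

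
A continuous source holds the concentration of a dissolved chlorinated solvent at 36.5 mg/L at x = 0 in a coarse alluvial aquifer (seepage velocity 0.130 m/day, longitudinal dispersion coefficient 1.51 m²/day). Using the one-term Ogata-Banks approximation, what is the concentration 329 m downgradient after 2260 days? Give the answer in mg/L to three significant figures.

For a continuous step input, C/C₀ ≈ ½·erfc((x−vt)/(2√(Dt))).
vt = 0.130 × 2260 = 293.8 m and 2√(Dt) = 2√(1.51 × 2260) = 116.8 m.
Argument (x−vt)/(2√(Dt)) = (329 − 293.8)/116.8 = 0.3014; ½·erfc(0.3014) = 0.3350.
C = 36.5 × 0.3350 = 12.2 mg/L.

12.2 mg/L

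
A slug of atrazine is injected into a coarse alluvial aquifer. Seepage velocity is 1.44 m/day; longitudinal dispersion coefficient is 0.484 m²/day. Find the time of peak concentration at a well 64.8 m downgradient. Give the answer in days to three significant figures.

For the 1D instantaneous-source solution, setting ∂C/∂t = 0 at fixed x gives v²t² + 2Dt − x² = 0, so t = (√(D² + v²x²) − D)/v².
√(D² + v²x²) = √(0.484² + 1.44² × 64.8²) = 93.31; v² = 2.0736.
t = (93.31 − 0.484)/2.0736 = 44.8 days (vs. the pure-advection estimate x/v = 45.0 d).

44.8 days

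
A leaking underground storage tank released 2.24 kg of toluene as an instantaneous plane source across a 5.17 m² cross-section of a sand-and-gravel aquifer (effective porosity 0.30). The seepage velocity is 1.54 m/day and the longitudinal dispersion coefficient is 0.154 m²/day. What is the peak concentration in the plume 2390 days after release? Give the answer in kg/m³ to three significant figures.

0.0212 kg/m³

The peak of an instantaneous 1D plume sits at x = vt; there the Gaussian factor is 1 and C_max = M/(n_e·A·√(4πDt)), where n_e·A is the pore area the mass is dissolved in.
√(4πDt) = √(4π × 0.154 × 2390) = 68.01 m, so C_max = 2.24/(0.30 × 5.17 × 68.01) = 0.0212 kg/m³.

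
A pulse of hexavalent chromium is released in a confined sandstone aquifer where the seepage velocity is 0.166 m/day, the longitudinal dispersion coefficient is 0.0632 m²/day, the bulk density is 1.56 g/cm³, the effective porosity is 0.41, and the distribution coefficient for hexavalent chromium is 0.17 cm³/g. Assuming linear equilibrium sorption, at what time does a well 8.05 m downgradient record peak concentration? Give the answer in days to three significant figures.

Retardation factor R = 1 + ρ_b·K_d/n = 1 + 1.56 × 0.17/0.41 = 1.647.
Sorption retards both mechanisms: v_R = v/R = 0.1008 m/day, D_R = D/R = 0.03837 m²/day.
Peak time from v_R²t² + 2D_R t − x² = 0: t = (√(D_R² + v_R²x²) − D_R)/v_R².
√(D_R² + v_R²x²) = √(0.03837² + 0.1008² × 8.05²) = 0.8123; v_R² = 0.01016.
t = (0.8123 − 0.03837)/0.01016 = 76.2 days.

76.2 days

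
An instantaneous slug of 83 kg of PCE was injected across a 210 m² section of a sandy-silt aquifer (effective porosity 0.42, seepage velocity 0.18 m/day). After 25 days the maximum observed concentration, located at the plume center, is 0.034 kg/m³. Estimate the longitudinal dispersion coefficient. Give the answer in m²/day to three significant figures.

2.44 m²/day

At the plume center C_max = M/(n_e·A·√(4πDt)), so D = M²/(4πt·(n_e·A·C_max)²).
n_e·A·C_max = 0.42 × 210 × 0.034 = 2.999 kg/m.
D = 83²/(4π × 25 × 2.999²) = 2.44 m²/day.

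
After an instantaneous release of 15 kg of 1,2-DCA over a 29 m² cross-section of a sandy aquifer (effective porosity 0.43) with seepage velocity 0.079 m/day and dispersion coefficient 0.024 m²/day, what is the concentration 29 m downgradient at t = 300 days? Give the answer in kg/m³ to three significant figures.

For an instantaneous plane source, C(x,t) = M/(n_e·A·√(4πDt)) · exp(−(x−vt)²/(4Dt)), with n_e·A the pore (flow) area.
Plume center vt = 0.079 × 300 = 23.7 m, so the well at 29 m is 5.3 m downgradient of the peak.
√(4πDt) = 9.512 m, giving peak height M/(n_e·A·√(4πDt)) = 15/(0.43 × 29 × 9.512) = 0.1265 kg/m³.
(x−vt)²/(4Dt) = (5.3)²/(4 × 0.024 × 300) = 0.9753; exp(−0.9753) = 0.3771.
C = 0.1265 × 0.3771 = 0.0477 kg/m³.

0.0477 kg/m³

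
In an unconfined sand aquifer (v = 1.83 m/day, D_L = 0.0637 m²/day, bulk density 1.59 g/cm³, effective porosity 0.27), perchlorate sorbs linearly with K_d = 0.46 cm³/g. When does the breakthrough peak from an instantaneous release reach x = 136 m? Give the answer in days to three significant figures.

276 days

Retardation factor R = 1 + ρ_b·K_d/n = 1 + 1.59 × 0.46/0.27 = 3.709.
Sorption retards both mechanisms: v_R = v/R = 0.4934 m/day, D_R = D/R = 0.01717 m²/day.
Peak time from v_R²t² + 2D_R t − x² = 0: t = (√(D_R² + v_R²x²) − D_R)/v_R².
√(D_R² + v_R²x²) = √(0.01717² + 0.4934² × 136²) = 67.10; v_R² = 0.2434.
t = (67.10 − 0.01717)/0.2434 = 276 days.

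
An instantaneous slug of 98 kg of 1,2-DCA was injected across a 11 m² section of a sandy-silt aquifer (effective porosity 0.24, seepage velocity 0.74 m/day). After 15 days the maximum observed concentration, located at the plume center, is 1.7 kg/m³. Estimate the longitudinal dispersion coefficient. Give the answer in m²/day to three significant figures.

2.53 m²/day

At the plume center C_max = M/(n_e·A·√(4πDt)), so D = M²/(4πt·(n_e·A·C_max)²).
n_e·A·C_max = 0.24 × 11 × 1.7 = 4.488 kg/m.
D = 98²/(4π × 15 × 4.488²) = 2.53 m²/day.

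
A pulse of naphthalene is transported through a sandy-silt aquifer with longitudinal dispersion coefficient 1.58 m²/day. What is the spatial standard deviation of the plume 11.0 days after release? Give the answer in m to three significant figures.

Dispersive spreading gives a Gaussian with σ² = 2Dt; advection only shifts the center.
σ = √(2 × 1.58 × 11.0) = 5.90 m.

5.90 m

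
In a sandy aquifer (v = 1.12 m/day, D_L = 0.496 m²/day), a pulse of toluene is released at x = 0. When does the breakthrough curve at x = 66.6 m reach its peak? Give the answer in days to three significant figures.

For the 1D instantaneous-source solution, setting ∂C/∂t = 0 at fixed x gives v²t² + 2Dt − x² = 0, so t = (√(D² + v²x²) − D)/v².
√(D² + v²x²) = √(0.496² + 1.12² × 66.6²) = 74.59; v² = 1.2544.
t = (74.59 − 0.496)/1.2544 = 59.1 days (vs. the pure-advection estimate x/v = 59.5 d).

59.1 days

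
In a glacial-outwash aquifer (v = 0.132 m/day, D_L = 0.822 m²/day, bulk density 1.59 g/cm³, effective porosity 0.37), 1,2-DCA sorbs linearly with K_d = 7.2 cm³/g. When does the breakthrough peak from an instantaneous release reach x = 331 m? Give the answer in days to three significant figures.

Retardation factor R = 1 + ρ_b·K_d/n = 1 + 1.59 × 7.2/0.37 = 31.94.
Sorption retards both mechanisms: v_R = v/R = 0.004133 m/day, D_R = D/R = 0.02574 m²/day.
Peak time from v_R²t² + 2D_R t − x² = 0: t = (√(D_R² + v_R²x²) − D_R)/v_R².
√(D_R² + v_R²x²) = √(0.02574² + 0.004133² × 331²) = 1.368; v_R² = 1.708e-05.
t = (1.368 − 0.02574)/1.708e-05 = 78600 days.

78600 days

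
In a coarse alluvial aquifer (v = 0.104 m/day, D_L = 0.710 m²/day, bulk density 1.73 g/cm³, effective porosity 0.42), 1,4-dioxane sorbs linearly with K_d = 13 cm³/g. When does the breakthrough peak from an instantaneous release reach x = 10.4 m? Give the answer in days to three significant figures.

2940 days

Retardation factor R = 1 + ρ_b·K_d/n = 1 + 1.73 × 13/0.42 = 54.55.
Sorption retards both mechanisms: v_R = v/R = 0.001907 m/day, D_R = D/R = 0.01302 m²/day.
Peak time from v_R²t² + 2D_R t − x² = 0: t = (√(D_R² + v_R²x²) − D_R)/v_R².
√(D_R² + v_R²x²) = √(0.01302² + 0.001907² × 10.4²) = 0.02372; v_R² = 3.637e-06.
t = (0.02372 − 0.01302)/3.637e-06 = 2940 days.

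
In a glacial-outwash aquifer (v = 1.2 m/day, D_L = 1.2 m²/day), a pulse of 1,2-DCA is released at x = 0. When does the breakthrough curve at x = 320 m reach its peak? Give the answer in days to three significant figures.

For the 1D instantaneous-source solution, setting ∂C/∂t = 0 at fixed x gives v²t² + 2Dt − x² = 0, so t = (√(D² + v²x²) − D)/v².
√(D² + v²x²) = √(1.2² + 1.2² × 320²) = 384.0; v² = 1.44.
t = (384.0 − 1.2)/1.44 = 266 days (vs. the pure-advection estimate x/v = 267 d).

266 days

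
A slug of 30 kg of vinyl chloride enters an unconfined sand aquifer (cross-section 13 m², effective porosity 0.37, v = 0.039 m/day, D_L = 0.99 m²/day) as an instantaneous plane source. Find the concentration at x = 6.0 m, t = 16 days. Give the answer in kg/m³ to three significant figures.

0.280 kg/m³

For an instantaneous plane source, C(x,t) = M/(n_e·A·√(4πDt)) · exp(−(x−vt)²/(4Dt)), with n_e·A the pore (flow) area.
Plume center vt = 0.039 × 16 = 0.624 m, so the well at 6.0 m is 5.376 m downgradient of the peak.
√(4πDt) = 14.11 m, giving peak height M/(n_e·A·√(4πDt)) = 30/(0.37 × 13 × 14.11) = 0.4420 kg/m³.
(x−vt)²/(4Dt) = (5.376)²/(4 × 0.99 × 16) = 0.4561; exp(−0.4561) = 0.6338.
C = 0.4420 × 0.6338 = 0.280 kg/m³.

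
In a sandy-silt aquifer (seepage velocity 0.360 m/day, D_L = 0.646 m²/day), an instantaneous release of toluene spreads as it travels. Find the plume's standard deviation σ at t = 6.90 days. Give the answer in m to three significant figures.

2.99 m

Dispersive spreading gives a Gaussian with σ² = 2Dt; advection only shifts the center.
σ = √(2 × 0.646 × 6.90) = 2.99 m.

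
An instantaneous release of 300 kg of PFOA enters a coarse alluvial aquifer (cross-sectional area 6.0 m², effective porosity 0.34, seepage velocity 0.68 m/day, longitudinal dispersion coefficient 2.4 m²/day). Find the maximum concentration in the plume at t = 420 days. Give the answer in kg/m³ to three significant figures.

The peak of an instantaneous 1D plume sits at x = vt; there the Gaussian factor is 1 and C_max = M/(n_e·A·√(4πDt)), where n_e·A is the pore area the mass is dissolved in.
√(4πDt) = √(4π × 2.4 × 420) = 112.5 m, so C_max = 300/(0.34 × 6.0 × 112.5) = 1.31 kg/m³.

1.31 kg/m³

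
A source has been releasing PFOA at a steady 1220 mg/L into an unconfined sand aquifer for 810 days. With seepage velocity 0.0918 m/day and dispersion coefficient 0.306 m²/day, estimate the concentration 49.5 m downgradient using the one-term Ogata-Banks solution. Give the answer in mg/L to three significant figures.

For a continuous step input, C/C₀ ≈ ½·erfc((x−vt)/(2√(Dt))).
vt = 0.0918 × 810 = 74.358 m and 2√(Dt) = 2√(0.306 × 810) = 31.49 m.
Argument (x−vt)/(2√(Dt)) = (49.5 − 74.358)/31.49 = -0.7894; ½·erfc(-0.7894) = 0.8679.
C = 1220 × 0.8679 = 1060 mg/L.

1060 mg/L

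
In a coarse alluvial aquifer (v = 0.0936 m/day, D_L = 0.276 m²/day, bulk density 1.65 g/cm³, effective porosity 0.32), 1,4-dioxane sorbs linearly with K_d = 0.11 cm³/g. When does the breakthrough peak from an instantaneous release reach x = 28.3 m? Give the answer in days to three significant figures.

427 days

Retardation factor R = 1 + ρ_b·K_d/n = 1 + 1.65 × 0.11/0.32 = 1.567.
Sorption retards both mechanisms: v_R = v/R = 0.05973 m/day, D_R = D/R = 0.1761 m²/day.
Peak time from v_R²t² + 2D_R t − x² = 0: t = (√(D_R² + v_R²x²) − D_R)/v_R².
√(D_R² + v_R²x²) = √(0.1761² + 0.05973² × 28.3²) = 1.700; v_R² = 0.003568.
t = (1.700 − 0.1761)/0.003568 = 427 days.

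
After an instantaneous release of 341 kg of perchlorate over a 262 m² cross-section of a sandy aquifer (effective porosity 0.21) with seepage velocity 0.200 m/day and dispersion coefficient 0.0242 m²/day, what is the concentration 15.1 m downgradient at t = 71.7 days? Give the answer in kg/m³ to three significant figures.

1.22 kg/m³

For an instantaneous plane source, C(x,t) = M/(n_e·A·√(4πDt)) · exp(−(x−vt)²/(4Dt)), with n_e·A the pore (flow) area.
Plume center vt = 0.200 × 71.7 = 14.34 m, so the well at 15.1 m is 0.76 m downgradient of the peak.
√(4πDt) = 4.670 m, giving peak height M/(n_e·A·√(4πDt)) = 341/(0.21 × 262 × 4.670) = 1.327 kg/m³.
(x−vt)²/(4Dt) = (0.76)²/(4 × 0.0242 × 71.7) = 0.08322; exp(−0.08322) = 0.9201.
C = 1.327 × 0.9201 = 1.22 kg/m³.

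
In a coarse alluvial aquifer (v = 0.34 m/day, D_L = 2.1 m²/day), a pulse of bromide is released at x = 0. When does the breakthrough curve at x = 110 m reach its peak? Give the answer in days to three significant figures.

306 days

For the 1D instantaneous-source solution, setting ∂C/∂t = 0 at fixed x gives v²t² + 2Dt − x² = 0, so t = (√(D² + v²x²) − D)/v².
√(D² + v²x²) = √(2.1² + 0.34² × 110²) = 37.46; v² = 0.1156.
t = (37.46 − 2.1)/0.1156 = 306 days (vs. the pure-advection estimate x/v = 324 d).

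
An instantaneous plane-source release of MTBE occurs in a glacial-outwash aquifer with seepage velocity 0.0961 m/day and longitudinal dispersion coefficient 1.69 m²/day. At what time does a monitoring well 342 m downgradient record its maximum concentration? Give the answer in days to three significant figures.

3380 days

For the 1D instantaneous-source solution, setting ∂C/∂t = 0 at fixed x gives v²t² + 2Dt − x² = 0, so t = (√(D² + v²x²) − D)/v².
√(D² + v²x²) = √(1.69² + 0.0961² × 342²) = 32.91; v² = 0.00923521.
t = (32.91 − 1.69)/0.00923521 = 3380 days (vs. the pure-advection estimate x/v = 3560 d).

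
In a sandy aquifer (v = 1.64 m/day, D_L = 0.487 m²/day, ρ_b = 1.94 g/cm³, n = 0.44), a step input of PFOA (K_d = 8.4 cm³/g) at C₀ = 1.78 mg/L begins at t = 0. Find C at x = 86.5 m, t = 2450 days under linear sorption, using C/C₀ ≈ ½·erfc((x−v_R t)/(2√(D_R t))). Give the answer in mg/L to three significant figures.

Retardation factor R = 1 + ρ_b·K_d/n = 1 + 1.94 × 8.4/0.44 = 38.04.
Sorption retards both mechanisms: v_R = v/R = 0.04311 m/day, D_R = D/R = 0.01280 m²/day.
v_R·t = 0.04311 × 2450 = 105.6195 m; 2√(D_R t) = 11.20 m; argument = (86.5 − 105.6195)/11.20 = -1.707.
C = C₀ × ½·erfc(-1.707) = 1.78 × 0.9921 = 1.77 mg/L.

1.77 mg/L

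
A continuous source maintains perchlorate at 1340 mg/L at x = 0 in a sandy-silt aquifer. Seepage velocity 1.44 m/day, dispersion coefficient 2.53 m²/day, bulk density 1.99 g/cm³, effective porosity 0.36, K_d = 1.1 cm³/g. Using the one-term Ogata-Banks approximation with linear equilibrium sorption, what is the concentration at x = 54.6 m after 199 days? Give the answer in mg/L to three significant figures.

Retardation factor R = 1 + ρ_b·K_d/n = 1 + 1.99 × 1.1/0.36 = 7.081.
Sorption retards both mechanisms: v_R = v/R = 0.2034 m/day, D_R = D/R = 0.3573 m²/day.
v_R·t = 0.2034 × 199 = 40.4766 m; 2√(D_R t) = 16.86 m; argument = (54.6 − 40.4766)/16.86 = 0.8377.
C = C₀ × ½·erfc(0.8377) = 1340 × 0.1181 = 158 mg/L.

158 mg/L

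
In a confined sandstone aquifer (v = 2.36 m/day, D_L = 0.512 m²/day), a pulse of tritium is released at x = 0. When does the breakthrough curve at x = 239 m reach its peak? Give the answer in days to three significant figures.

101 days

For the 1D instantaneous-source solution, setting ∂C/∂t = 0 at fixed x gives v²t² + 2Dt − x² = 0, so t = (√(D² + v²x²) − D)/v².
√(D² + v²x²) = √(0.512² + 2.36² × 239²) = 564.0; v² = 5.5696.
t = (564.0 − 0.512)/5.5696 = 101 days (vs. the pure-advection estimate x/v = 101 d).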